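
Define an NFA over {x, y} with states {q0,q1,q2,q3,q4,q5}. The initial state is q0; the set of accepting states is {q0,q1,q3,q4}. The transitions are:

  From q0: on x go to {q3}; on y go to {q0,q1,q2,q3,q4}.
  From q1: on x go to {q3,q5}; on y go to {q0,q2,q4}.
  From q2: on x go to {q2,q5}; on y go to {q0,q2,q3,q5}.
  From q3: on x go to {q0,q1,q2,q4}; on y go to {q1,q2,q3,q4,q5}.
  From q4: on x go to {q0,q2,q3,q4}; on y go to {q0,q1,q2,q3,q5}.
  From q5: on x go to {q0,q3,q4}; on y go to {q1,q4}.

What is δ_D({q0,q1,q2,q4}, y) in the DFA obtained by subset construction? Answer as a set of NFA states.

{q0,q1,q2,q3,q4,q5}

δ(q0,y) = {q0,q1,q2,q3,q4}; δ(q1,y) = {q0,q2,q4}; δ(q2,y) = {q0,q2,q3,q5}; δ(q4,y) = {q0,q1,q2,q3,q5}.
Union: {q0,q1,q2,q3,q4,q5}.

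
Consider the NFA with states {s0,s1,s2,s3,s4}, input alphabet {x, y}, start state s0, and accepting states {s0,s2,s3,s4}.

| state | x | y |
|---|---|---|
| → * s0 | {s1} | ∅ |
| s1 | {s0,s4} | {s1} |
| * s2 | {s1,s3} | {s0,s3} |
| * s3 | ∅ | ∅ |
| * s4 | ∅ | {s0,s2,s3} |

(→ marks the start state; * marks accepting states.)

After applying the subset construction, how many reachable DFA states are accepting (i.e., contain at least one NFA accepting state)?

5

Start state of the DFA: {s0}.
{s0} --x--> {s1}  [new]
{s0} --y--> ∅  [new]
{s1} --x--> {s0,s4}  [new]
{s1} --y--> {s1}  [seen]
∅ --x--> ∅  [seen]
∅ --y--> ∅  [seen]
{s0,s4} --x--> {s1}  [seen]
{s0,s4} --y--> {s0,s2,s3}  [new]
{s0,s2,s3} --x--> {s1,s3}  [new]
{s0,s2,s3} --y--> {s0,s3}  [new]
{s1,s3} --x--> {s0,s4}  [seen]
{s1,s3} --y--> {s1}  [seen]
{s0,s3} --x--> {s1}  [seen]
{s0,s3} --y--> ∅  [seen]
Reachable DFA states: {s0}, {s1}, ∅, {s0,s4}, {s0,s2,s3}, {s1,s3}, {s0,s3}.
Accepting DFA states (contain an NFA accepting state): {s0}, {s0,s4}, {s0,s2,s3}, {s1,s3}, {s0,s3}.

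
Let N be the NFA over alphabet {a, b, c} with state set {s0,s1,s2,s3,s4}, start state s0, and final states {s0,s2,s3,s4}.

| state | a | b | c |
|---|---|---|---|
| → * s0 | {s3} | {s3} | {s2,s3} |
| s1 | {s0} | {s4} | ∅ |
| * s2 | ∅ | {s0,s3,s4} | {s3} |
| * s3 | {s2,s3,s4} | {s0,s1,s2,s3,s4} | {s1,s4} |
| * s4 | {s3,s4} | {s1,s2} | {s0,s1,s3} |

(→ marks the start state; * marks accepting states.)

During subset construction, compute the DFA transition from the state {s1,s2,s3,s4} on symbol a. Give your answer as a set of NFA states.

{s0,s2,s3,s4}

δ(s1,a) = {s0}; δ(s2,a) = ∅; δ(s3,a) = {s2,s3,s4}; δ(s4,a) = {s3,s4}.
Union: {s0,s2,s3,s4}.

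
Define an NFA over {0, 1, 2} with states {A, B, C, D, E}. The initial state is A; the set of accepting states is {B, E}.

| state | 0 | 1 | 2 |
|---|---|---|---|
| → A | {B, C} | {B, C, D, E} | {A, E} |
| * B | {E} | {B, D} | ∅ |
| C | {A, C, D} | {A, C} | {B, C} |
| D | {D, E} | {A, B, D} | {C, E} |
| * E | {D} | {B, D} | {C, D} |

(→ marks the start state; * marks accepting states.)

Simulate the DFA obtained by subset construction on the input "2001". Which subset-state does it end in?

{A, B, C, D, E}

Start: {A}.
δ(A,2) = {A, E}.
Union: {A, E}.
After 2: {A, E}.
δ(A,0) = {B, C}; δ(E,0) = {D}.
Union: {B, C, D}.
After 0: {B, C, D}.
δ(B,0) = {E}; δ(C,0) = {A, C, D}; δ(D,0) = {D, E}.
Union: {A, C, D, E}.
After 0: {A, C, D, E}.
δ(A,1) = {B, C, D, E}; δ(C,1) = {A, C}; δ(D,1) = {A, B, D}; δ(E,1) = {B, D}.
Union: {A, B, C, D, E}.
After 1: {A, B, C, D, E}.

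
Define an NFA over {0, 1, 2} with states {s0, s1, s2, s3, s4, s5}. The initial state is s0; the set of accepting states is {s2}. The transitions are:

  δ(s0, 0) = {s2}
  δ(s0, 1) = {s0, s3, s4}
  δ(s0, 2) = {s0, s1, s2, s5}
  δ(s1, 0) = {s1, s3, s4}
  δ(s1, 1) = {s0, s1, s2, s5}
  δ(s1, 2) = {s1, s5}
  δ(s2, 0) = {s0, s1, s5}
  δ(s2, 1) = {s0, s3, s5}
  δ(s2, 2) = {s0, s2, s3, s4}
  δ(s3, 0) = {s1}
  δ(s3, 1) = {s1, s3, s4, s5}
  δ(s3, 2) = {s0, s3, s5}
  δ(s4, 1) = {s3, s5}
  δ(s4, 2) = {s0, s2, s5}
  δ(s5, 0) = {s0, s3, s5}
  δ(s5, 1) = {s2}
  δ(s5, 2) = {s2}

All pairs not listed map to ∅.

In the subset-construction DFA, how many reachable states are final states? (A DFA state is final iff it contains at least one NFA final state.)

Start state of the DFA: {s0}.
{s0} --0--> {s2}  [new]
{s0} --1--> {s0, s3, s4}  [new]
{s0} --2--> {s0, s1, s2, s5}  [new]
{s2} --0--> {s0, s1, s5}  [new]
{s2} --1--> {s0, s3, s5}  [new]
{s2} --2--> {s0, s2, s3, s4}  [new]
{s0, s3, s4} --0--> {s1, s2}  [new]
{s0, s3, s4} --1--> {s0, s1, s3, s4, s5}  [new]
{s0, s3, s4} --2--> {s0, s1, s2, s3, s5}  [new]
{s0, s1, s2, s5} --0--> {s0, s1, s2, s3, s4, s5}  [new]
{s0, s1, s2, s5} --1--> {s0, s1, s2, s3, s4, s5}  [seen]
{s0, s1, s2, s5} --2--> {s0, s1, s2, s3, s4, s5}  [seen]
{s0, s1, s5} --0--> {s0, s1, s2, s3, s4, s5}  [seen]
{s0, s1, s5} --1--> {s0, s1, s2, s3, s4, s5}  [seen]
{s0, s1, s5} --2--> {s0, s1, s2, s5}  [seen]
{s0, s3, s5} --0--> {s0, s1, s2, s3, s5}  [seen]
{s0, s3, s5} --1--> {s0, s1, s2, s3, s4, s5}  [seen]
{s0, s3, s5} --2--> {s0, s1, s2, s3, s5}  [seen]
{s0, s2, s3, s4} --0--> {s0, s1, s2, s5}  [seen]
{s0, s2, s3, s4} --1--> {s0, s1, s3, s4, s5}  [seen]
{s0, s2, s3, s4} --2--> {s0, s1, s2, s3, s4, s5}  [seen]
{s1, s2} --0--> {s0, s1, s3, s4, s5}  [seen]
{s1, s2} --1--> {s0, s1, s2, s3, s5}  [seen]
{s1, s2} --2--> {s0, s1, s2, s3, s4, s5}  [seen]
{s0, s1, s3, s4, s5} --0--> {s0, s1, s2, s3, s4, s5}  [seen]
{s0, s1, s3, s4, s5} --1--> {s0, s1, s2, s3, s4, s5}  [seen]
{s0, s1, s3, s4, s5} --2--> {s0, s1, s2, s3, s5}  [seen]
{s0, s1, s2, s3, s5} --0--> {s0, s1, s2, s3, s4, s5}  [seen]
{s0, s1, s2, s3, s5} --1--> {s0, s1, s2, s3, s4, s5}  [seen]
{s0, s1, s2, s3, s5} --2--> {s0, s1, s2, s3, s4, s5}  [seen]
{s0, s1, s2, s3, s4, s5} --0--> {s0, s1, s2, s3, s4, s5}  [seen]
{s0, s1, s2, s3, s4, s5} --1--> {s0, s1, s2, s3, s4, s5}  [seen]
{s0, s1, s2, s3, s4, s5} --2--> {s0, s1, s2, s3, s4, s5}  [seen]
Reachable DFA states: {s0}, {s2}, {s0, s3, s4}, {s0, s1, s2, s5}, {s0, s1, s5}, {s0, s3, s5}, {s0, s2, s3, s4}, {s1, s2}, {s0, s1, s3, s4, s5}, {s0, s1, s2, s3, s5}, {s0, s1, s2, s3, s4, s5}.
Accepting DFA states (contain an NFA accepting state): {s2}, {s0, s1, s2, s5}, {s0, s2, s3, s4}, {s1, s2}, {s0, s1, s2, s3, s5}, {s0, s1, s2, s3, s4, s5}.

6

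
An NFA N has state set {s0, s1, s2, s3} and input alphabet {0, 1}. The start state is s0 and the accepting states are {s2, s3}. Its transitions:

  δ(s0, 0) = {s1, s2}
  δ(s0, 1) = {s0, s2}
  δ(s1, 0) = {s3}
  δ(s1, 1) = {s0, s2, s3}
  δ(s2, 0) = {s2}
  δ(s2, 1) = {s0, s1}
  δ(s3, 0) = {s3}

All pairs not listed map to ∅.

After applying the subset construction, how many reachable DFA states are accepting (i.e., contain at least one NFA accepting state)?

7

Start state of the DFA: {s0}.
{s0} --0--> {s1, s2}  [new]
{s0} --1--> {s0, s2}  [new]
{s1, s2} --0--> {s2, s3}  [new]
{s1, s2} --1--> {s0, s1, s2, s3}  [new]
{s0, s2} --0--> {s1, s2}  [seen]
{s0, s2} --1--> {s0, s1, s2}  [new]
{s2, s3} --0--> {s2, s3}  [seen]
{s2, s3} --1--> {s0, s1}  [new]
{s0, s1, s2, s3} --0--> {s1, s2, s3}  [new]
{s0, s1, s2, s3} --1--> {s0, s1, s2, s3}  [seen]
{s0, s1, s2} --0--> {s1, s2, s3}  [seen]
{s0, s1, s2} --1--> {s0, s1, s2, s3}  [seen]
{s0, s1} --0--> {s1, s2, s3}  [seen]
{s0, s1} --1--> {s0, s2, s3}  [new]
{s1, s2, s3} --0--> {s2, s3}  [seen]
{s1, s2, s3} --1--> {s0, s1, s2, s3}  [seen]
{s0, s2, s3} --0--> {s1, s2, s3}  [seen]
{s0, s2, s3} --1--> {s0, s1, s2}  [seen]
Reachable DFA states: {s0}, {s1, s2}, {s0, s2}, {s2, s3}, {s0, s1, s2, s3}, {s0, s1, s2}, {s0, s1}, {s1, s2, s3}, {s0, s2, s3}.
Accepting DFA states (contain an NFA accepting state): {s1, s2}, {s0, s2}, {s2, s3}, {s0, s1, s2, s3}, {s0, s1, s2}, {s1, s2, s3}, {s0, s2, s3}.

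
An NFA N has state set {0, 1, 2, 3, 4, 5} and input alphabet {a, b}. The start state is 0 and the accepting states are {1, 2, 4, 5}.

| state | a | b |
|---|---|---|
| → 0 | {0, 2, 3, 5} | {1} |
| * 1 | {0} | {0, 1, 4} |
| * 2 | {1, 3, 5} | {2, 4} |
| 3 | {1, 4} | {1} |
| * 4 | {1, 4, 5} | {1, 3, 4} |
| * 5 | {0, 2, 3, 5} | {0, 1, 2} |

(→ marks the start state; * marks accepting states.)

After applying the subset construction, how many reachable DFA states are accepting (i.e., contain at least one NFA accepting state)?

Start state of the DFA: {0}.
{0} --a--> {0, 2, 3, 5}  [new]
{0} --b--> {1}  [new]
{0, 2, 3, 5} --a--> {0, 1, 2, 3, 4, 5}  [new]
{0, 2, 3, 5} --b--> {0, 1, 2, 4}  [new]
{1} --a--> {0}  [seen]
{1} --b--> {0, 1, 4}  [new]
{0, 1, 2, 3, 4, 5} --a--> {0, 1, 2, 3, 4, 5}  [seen]
{0, 1, 2, 3, 4, 5} --b--> {0, 1, 2, 3, 4}  [new]
{0, 1, 2, 4} --a--> {0, 1, 2, 3, 4, 5}  [seen]
{0, 1, 2, 4} --b--> {0, 1, 2, 3, 4}  [seen]
{0, 1, 4} --a--> {0, 1, 2, 3, 4, 5}  [seen]
{0, 1, 4} --b--> {0, 1, 3, 4}  [new]
{0, 1, 2, 3, 4} --a--> {0, 1, 2, 3, 4, 5}  [seen]
{0, 1, 2, 3, 4} --b--> {0, 1, 2, 3, 4}  [seen]
{0, 1, 3, 4} --a--> {0, 1, 2, 3, 4, 5}  [seen]
{0, 1, 3, 4} --b--> {0, 1, 3, 4}  [seen]
Reachable DFA states: {0}, {0, 2, 3, 5}, {1}, {0, 1, 2, 3, 4, 5}, {0, 1, 2, 4}, {0, 1, 4}, {0, 1, 2, 3, 4}, {0, 1, 3, 4}.
Accepting DFA states (contain an NFA accepting state): {0, 2, 3, 5}, {1}, {0, 1, 2, 3, 4, 5}, {0, 1, 2, 4}, {0, 1, 4}, {0, 1, 2, 3, 4}, {0, 1, 3, 4}.

7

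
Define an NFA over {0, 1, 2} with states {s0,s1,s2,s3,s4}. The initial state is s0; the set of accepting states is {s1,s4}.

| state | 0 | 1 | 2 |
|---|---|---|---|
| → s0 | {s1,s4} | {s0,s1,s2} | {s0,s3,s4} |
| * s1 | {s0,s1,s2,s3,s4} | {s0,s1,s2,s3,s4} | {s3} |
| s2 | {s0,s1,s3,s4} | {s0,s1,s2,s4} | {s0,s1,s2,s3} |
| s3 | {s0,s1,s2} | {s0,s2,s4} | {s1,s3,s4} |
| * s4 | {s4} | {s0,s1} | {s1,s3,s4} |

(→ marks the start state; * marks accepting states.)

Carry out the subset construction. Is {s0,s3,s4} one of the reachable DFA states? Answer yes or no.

yes

Start state of the DFA: {s0}.
{s0} --0--> {s1,s4}  [new]
{s0} --1--> {s0,s1,s2}  [new]
{s0} --2--> {s0,s3,s4}  [new]
{s1,s4} --0--> {s0,s1,s2,s3,s4}  [new]
{s1,s4} --1--> {s0,s1,s2,s3,s4}  [seen]
{s1,s4} --2--> {s1,s3,s4}  [new]
{s0,s1,s2} --0--> {s0,s1,s2,s3,s4}  [seen]
{s0,s1,s2} --1--> {s0,s1,s2,s3,s4}  [seen]
{s0,s1,s2} --2--> {s0,s1,s2,s3,s4}  [seen]
{s0,s3,s4} --0--> {s0,s1,s2,s4}  [new]
{s0,s3,s4} --1--> {s0,s1,s2,s4}  [seen]
{s0,s3,s4} --2--> {s0,s1,s3,s4}  [new]
{s0,s1,s2,s3,s4} --0--> {s0,s1,s2,s3,s4}  [seen]
{s0,s1,s2,s3,s4} --1--> {s0,s1,s2,s3,s4}  [seen]
{s0,s1,s2,s3,s4} --2--> {s0,s1,s2,s3,s4}  [seen]
{s1,s3,s4} --0--> {s0,s1,s2,s3,s4}  [seen]
{s1,s3,s4} --1--> {s0,s1,s2,s3,s4}  [seen]
{s1,s3,s4} --2--> {s1,s3,s4}  [seen]
{s0,s1,s2,s4} --0--> {s0,s1,s2,s3,s4}  [seen]
{s0,s1,s2,s4} --1--> {s0,s1,s2,s3,s4}  [seen]
{s0,s1,s2,s4} --2--> {s0,s1,s2,s3,s4}  [seen]
{s0,s1,s3,s4} --0--> {s0,s1,s2,s3,s4}  [seen]
{s0,s1,s3,s4} --1--> {s0,s1,s2,s3,s4}  [seen]
{s0,s1,s3,s4} --2--> {s0,s1,s3,s4}  [seen]
Reachable DFA states: {s0}, {s1,s4}, {s0,s1,s2}, {s0,s3,s4}, {s0,s1,s2,s3,s4}, {s1,s3,s4}, {s0,s1,s2,s4}, {s0,s1,s3,s4}.
{s0,s3,s4} is among them.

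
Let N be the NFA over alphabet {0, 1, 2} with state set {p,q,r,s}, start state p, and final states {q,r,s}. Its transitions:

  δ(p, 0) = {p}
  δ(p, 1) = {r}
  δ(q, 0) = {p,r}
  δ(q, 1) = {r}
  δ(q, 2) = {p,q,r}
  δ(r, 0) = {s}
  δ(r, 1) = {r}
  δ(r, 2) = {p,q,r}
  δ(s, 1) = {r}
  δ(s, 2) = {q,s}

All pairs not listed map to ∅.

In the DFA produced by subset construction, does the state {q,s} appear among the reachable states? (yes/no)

yes

Start state of the DFA: {p}.
{p} --0--> {p}  [seen]
{p} --1--> {r}  [new]
{p} --2--> ∅  [new]
{r} --0--> {s}  [new]
{r} --1--> {r}  [seen]
{r} --2--> {p,q,r}  [new]
∅ --0--> ∅  [seen]
∅ --1--> ∅  [seen]
∅ --2--> ∅  [seen]
{s} --0--> ∅  [seen]
{s} --1--> {r}  [seen]
{s} --2--> {q,s}  [new]
{p,q,r} --0--> {p,r,s}  [new]
{p,q,r} --1--> {r}  [seen]
{p,q,r} --2--> {p,q,r}  [seen]
{q,s} --0--> {p,r}  [new]
{q,s} --1--> {r}  [seen]
{q,s} --2--> {p,q,r,s}  [new]
{p,r,s} --0--> {p,s}  [new]
{p,r,s} --1--> {r}  [seen]
{p,r,s} --2--> {p,q,r,s}  [seen]
{p,r} --0--> {p,s}  [seen]
{p,r} --1--> {r}  [seen]
{p,r} --2--> {p,q,r}  [seen]
{p,q,r,s} --0--> {p,r,s}  [seen]
{p,q,r,s} --1--> {r}  [seen]
{p,q,r,s} --2--> {p,q,r,s}  [seen]
{p,s} --0--> {p}  [seen]
{p,s} --1--> {r}  [seen]
{p,s} --2--> {q,s}  [seen]
Reachable DFA states: {p}, {r}, ∅, {s}, {p,q,r}, {q,s}, {p,r,s}, {p,r}, {p,q,r,s}, {p,s}.
{q,s} is among them.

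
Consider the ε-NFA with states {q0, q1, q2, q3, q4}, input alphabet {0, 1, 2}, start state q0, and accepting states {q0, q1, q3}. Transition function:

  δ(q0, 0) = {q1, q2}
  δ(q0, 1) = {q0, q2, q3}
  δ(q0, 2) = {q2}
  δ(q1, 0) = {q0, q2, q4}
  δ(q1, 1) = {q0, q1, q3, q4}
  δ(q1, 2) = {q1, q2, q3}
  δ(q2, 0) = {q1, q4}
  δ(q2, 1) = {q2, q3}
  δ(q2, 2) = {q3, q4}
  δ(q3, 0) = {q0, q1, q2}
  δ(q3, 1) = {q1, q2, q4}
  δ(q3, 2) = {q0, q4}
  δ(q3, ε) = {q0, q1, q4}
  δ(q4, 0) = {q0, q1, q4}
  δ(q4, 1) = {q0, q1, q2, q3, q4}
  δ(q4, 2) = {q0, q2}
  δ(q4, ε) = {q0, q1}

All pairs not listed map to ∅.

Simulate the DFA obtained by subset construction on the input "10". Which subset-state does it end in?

Start: {q0}.
δ(q0,1) = {q0, q2, q3}.
Union: {q0, q2, q3}.
ε-closure gives {q0, q1, q2, q3, q4}.
After 1: {q0, q1, q2, q3, q4}.
δ(q0,0) = {q1, q2}; δ(q1,0) = {q0, q2, q4}; δ(q2,0) = {q1, q4}; δ(q3,0) = {q0, q1, q2}; δ(q4,0) = {q0, q1, q4}.
Union: {q0, q1, q2, q4}.
After 0: {q0, q1, q2, q4}.

{q0, q1, q2, q4}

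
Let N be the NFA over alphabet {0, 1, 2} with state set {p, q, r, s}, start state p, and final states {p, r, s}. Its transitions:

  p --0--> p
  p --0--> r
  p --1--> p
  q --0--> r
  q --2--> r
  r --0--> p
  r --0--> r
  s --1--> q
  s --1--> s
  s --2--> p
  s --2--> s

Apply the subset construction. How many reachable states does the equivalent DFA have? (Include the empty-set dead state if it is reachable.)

3

Start state of the DFA: {p}.
{p} --0--> {p, r}  [new]
{p} --1--> {p}  [seen]
{p} --2--> ∅  [new]
{p, r} --0--> {p, r}  [seen]
{p, r} --1--> {p}  [seen]
{p, r} --2--> ∅  [seen]
∅ --0--> ∅  [seen]
∅ --1--> ∅  [seen]
∅ --2--> ∅  [seen]
Reachable DFA states: {p}, {p, r}, ∅.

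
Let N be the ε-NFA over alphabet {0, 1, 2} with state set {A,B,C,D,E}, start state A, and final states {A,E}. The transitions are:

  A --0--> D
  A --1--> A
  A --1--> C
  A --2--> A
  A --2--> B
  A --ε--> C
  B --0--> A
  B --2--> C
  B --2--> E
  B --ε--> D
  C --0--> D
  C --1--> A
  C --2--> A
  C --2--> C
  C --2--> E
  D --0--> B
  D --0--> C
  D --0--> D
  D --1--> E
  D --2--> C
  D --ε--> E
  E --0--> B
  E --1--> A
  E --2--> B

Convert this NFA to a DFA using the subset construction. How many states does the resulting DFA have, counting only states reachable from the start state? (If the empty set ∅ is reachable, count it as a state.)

Start state of the DFA: {A,C} (ε-closure of the NFA start).
{A,C} --0--> {D,E}  [new]
{A,C} --1--> {A,C}  [seen]
{A,C} --2--> {A,B,C,D,E}  [new]
{D,E} --0--> {B,C,D,E}  [new]
{D,E} --1--> {A,C,E}  [new]
{D,E} --2--> {B,C,D,E}  [seen]
{A,B,C,D,E} --0--> {A,B,C,D,E}  [seen]
{A,B,C,D,E} --1--> {A,C,E}  [seen]
{A,B,C,D,E} --2--> {A,B,C,D,E}  [seen]
{B,C,D,E} --0--> {A,B,C,D,E}  [seen]
{B,C,D,E} --1--> {A,C,E}  [seen]
{B,C,D,E} --2--> {A,B,C,D,E}  [seen]
{A,C,E} --0--> {B,D,E}  [new]
{A,C,E} --1--> {A,C}  [seen]
{A,C,E} --2--> {A,B,C,D,E}  [seen]
{B,D,E} --0--> {A,B,C,D,E}  [seen]
{B,D,E} --1--> {A,C,E}  [seen]
{B,D,E} --2--> {B,C,D,E}  [seen]
Reachable DFA states: {A,C}, {D,E}, {A,B,C,D,E}, {B,C,D,E}, {A,C,E}, {B,D,E}.

6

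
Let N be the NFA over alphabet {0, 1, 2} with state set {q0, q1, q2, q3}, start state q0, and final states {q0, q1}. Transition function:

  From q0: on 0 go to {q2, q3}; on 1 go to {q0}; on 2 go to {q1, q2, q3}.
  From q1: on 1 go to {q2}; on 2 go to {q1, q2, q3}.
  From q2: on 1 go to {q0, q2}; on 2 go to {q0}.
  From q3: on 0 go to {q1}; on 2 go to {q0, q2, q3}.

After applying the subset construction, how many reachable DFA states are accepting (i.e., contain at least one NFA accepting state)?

Start state of the DFA: {q0}.
{q0} --0--> {q2, q3}  [new]
{q0} --1--> {q0}  [seen]
{q0} --2--> {q1, q2, q3}  [new]
{q2, q3} --0--> {q1}  [new]
{q2, q3} --1--> {q0, q2}  [new]
{q2, q3} --2--> {q0, q2, q3}  [new]
{q1, q2, q3} --0--> {q1}  [seen]
{q1, q2, q3} --1--> {q0, q2}  [seen]
{q1, q2, q3} --2--> {q0, q1, q2, q3}  [new]
{q1} --0--> ∅  [new]
{q1} --1--> {q2}  [new]
{q1} --2--> {q1, q2, q3}  [seen]
{q0, q2} --0--> {q2, q3}  [seen]
{q0, q2} --1--> {q0, q2}  [seen]
{q0, q2} --2--> {q0, q1, q2, q3}  [seen]
{q0, q2, q3} --0--> {q1, q2, q3}  [seen]
{q0, q2, q3} --1--> {q0, q2}  [seen]
{q0, q2, q3} --2--> {q0, q1, q2, q3}  [seen]
{q0, q1, q2, q3} --0--> {q1, q2, q3}  [seen]
{q0, q1, q2, q3} --1--> {q0, q2}  [seen]
{q0, q1, q2, q3} --2--> {q0, q1, q2, q3}  [seen]
∅ --0--> ∅  [seen]
∅ --1--> ∅  [seen]
∅ --2--> ∅  [seen]
{q2} --0--> ∅  [seen]
{q2} --1--> {q0, q2}  [seen]
{q2} --2--> {q0}  [seen]
Reachable DFA states: {q0}, {q2, q3}, {q1, q2, q3}, {q1}, {q0, q2}, {q0, q2, q3}, {q0, q1, q2, q3}, ∅, {q2}.
Accepting DFA states (contain an NFA accepting state): {q0}, {q1, q2, q3}, {q1}, {q0, q2}, {q0, q2, q3}, {q0, q1, q2, q3}.

6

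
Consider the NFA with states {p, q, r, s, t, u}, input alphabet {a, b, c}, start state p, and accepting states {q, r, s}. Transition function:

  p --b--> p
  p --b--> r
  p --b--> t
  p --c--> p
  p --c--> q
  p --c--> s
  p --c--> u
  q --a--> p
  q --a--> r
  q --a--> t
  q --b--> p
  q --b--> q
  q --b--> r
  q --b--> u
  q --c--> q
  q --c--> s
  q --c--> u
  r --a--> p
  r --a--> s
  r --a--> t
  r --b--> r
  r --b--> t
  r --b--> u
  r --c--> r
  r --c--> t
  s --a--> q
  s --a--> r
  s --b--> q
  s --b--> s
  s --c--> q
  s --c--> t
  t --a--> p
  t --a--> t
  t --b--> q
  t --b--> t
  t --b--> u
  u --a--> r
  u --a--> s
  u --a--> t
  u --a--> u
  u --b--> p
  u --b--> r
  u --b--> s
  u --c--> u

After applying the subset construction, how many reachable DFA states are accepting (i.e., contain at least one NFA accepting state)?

Start state of the DFA: {p}.
{p} --a--> ∅  [new]
{p} --b--> {p, r, t}  [new]
{p} --c--> {p, q, s, u}  [new]
∅ --a--> ∅  [seen]
∅ --b--> ∅  [seen]
∅ --c--> ∅  [seen]
{p, r, t} --a--> {p, s, t}  [new]
{p, r, t} --b--> {p, q, r, t, u}  [new]
{p, r, t} --c--> {p, q, r, s, t, u}  [new]
{p, q, s, u} --a--> {p, q, r, s, t, u}  [seen]
{p, q, s, u} --b--> {p, q, r, s, t, u}  [seen]
{p, q, s, u} --c--> {p, q, s, t, u}  [new]
{p, s, t} --a--> {p, q, r, t}  [new]
{p, s, t} --b--> {p, q, r, s, t, u}  [seen]
{p, s, t} --c--> {p, q, s, t, u}  [seen]
{p, q, r, t, u} --a--> {p, r, s, t, u}  [new]
{p, q, r, t, u} --b--> {p, q, r, s, t, u}  [seen]
{p, q, r, t, u} --c--> {p, q, r, s, t, u}  [seen]
{p, q, r, s, t, u} --a--> {p, q, r, s, t, u}  [seen]
{p, q, r, s, t, u} --b--> {p, q, r, s, t, u}  [seen]
{p, q, r, s, t, u} --c--> {p, q, r, s, t, u}  [seen]
{p, q, s, t, u} --a--> {p, q, r, s, t, u}  [seen]
{p, q, s, t, u} --b--> {p, q, r, s, t, u}  [seen]
{p, q, s, t, u} --c--> {p, q, s, t, u}  [seen]
{p, q, r, t} --a--> {p, r, s, t}  [new]
{p, q, r, t} --b--> {p, q, r, t, u}  [seen]
{p, q, r, t} --c--> {p, q, r, s, t, u}  [seen]
{p, r, s, t, u} --a--> {p, q, r, s, t, u}  [seen]
{p, r, s, t, u} --b--> {p, q, r, s, t, u}  [seen]
{p, r, s, t, u} --c--> {p, q, r, s, t, u}  [seen]
{p, r, s, t} --a--> {p, q, r, s, t}  [new]
{p, r, s, t} --b--> {p, q, r, s, t, u}  [seen]
{p, r, s, t} --c--> {p, q, r, s, t, u}  [seen]
{p, q, r, s, t} --a--> {p, q, r, s, t}  [seen]
{p, q, r, s, t} --b--> {p, q, r, s, t, u}  [seen]
{p, q, r, s, t} --c--> {p, q, r, s, t, u}  [seen]
Reachable DFA states: {p}, ∅, {p, r, t}, {p, q, s, u}, {p, s, t}, {p, q, r, t, u}, {p, q, r, s, t, u}, {p, q, s, t, u}, {p, q, r, t}, {p, r, s, t, u}, {p, r, s, t}, {p, q, r, s, t}.
Accepting DFA states (contain an NFA accepting state): {p, r, t}, {p, q, s, u}, {p, s, t}, {p, q, r, t, u}, {p, q, r, s, t, u}, {p, q, s, t, u}, {p, q, r, t}, {p, r, s, t, u}, {p, r, s, t}, {p, q, r, s, t}.

10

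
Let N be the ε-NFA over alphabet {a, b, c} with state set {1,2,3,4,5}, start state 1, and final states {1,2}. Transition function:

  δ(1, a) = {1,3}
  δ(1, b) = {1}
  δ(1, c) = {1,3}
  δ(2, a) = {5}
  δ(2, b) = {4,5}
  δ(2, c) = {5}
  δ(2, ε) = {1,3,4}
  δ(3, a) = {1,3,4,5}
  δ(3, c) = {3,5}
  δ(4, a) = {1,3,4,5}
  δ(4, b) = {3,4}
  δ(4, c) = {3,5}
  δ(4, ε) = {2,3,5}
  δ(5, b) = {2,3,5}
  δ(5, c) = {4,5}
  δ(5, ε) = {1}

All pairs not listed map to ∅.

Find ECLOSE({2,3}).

Begin with {2,3}.
2 →ε {1,3,4}; add 1, 4.
4 →ε {2,3,5}; add 5.
ε-closure = {1,2,3,4,5}.

{1,2,3,4,5}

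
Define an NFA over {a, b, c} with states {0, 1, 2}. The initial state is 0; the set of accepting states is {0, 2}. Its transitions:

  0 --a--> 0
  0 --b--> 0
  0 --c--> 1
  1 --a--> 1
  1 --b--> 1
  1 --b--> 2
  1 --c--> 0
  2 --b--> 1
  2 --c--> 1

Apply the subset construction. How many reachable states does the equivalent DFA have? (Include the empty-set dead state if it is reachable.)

5

Start state of the DFA: {0}.
{0} --a--> {0}  [seen]
{0} --b--> {0}  [seen]
{0} --c--> {1}  [new]
{1} --a--> {1}  [seen]
{1} --b--> {1, 2}  [new]
{1} --c--> {0}  [seen]
{1, 2} --a--> {1}  [seen]
{1, 2} --b--> {1, 2}  [seen]
{1, 2} --c--> {0, 1}  [new]
{0, 1} --a--> {0, 1}  [seen]
{0, 1} --b--> {0, 1, 2}  [new]
{0, 1} --c--> {0, 1}  [seen]
{0, 1, 2} --a--> {0, 1}  [seen]
{0, 1, 2} --b--> {0, 1, 2}  [seen]
{0, 1, 2} --c--> {0, 1}  [seen]
Reachable DFA states: {0}, {1}, {1, 2}, {0, 1}, {0, 1, 2}.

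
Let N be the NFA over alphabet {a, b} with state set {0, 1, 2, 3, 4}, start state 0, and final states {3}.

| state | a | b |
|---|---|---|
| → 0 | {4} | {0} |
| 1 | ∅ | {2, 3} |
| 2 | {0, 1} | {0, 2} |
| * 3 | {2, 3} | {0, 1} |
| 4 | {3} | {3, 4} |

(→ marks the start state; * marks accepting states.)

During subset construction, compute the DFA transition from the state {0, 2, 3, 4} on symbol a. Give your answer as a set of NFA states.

δ(0,a) = {4}; δ(2,a) = {0, 1}; δ(3,a) = {2, 3}; δ(4,a) = {3}.
Union: {0, 1, 2, 3, 4}.

{0, 1, 2, 3, 4}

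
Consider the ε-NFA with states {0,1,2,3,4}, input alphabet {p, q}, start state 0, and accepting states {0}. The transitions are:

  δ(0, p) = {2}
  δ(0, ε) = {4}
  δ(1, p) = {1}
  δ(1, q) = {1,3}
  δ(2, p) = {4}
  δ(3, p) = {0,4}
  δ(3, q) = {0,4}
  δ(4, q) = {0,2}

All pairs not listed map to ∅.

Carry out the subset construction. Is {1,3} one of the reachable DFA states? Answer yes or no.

no

Start state of the DFA: {0,4} (ε-closure of the NFA start).
{0,4} --p--> {2}  [new]
{0,4} --q--> {0,2,4}  [new]
{2} --p--> {4}  [new]
{2} --q--> ∅  [new]
{0,2,4} --p--> {2,4}  [new]
{0,2,4} --q--> {0,2,4}  [seen]
{4} --p--> ∅  [seen]
{4} --q--> {0,2,4}  [seen]
∅ --p--> ∅  [seen]
∅ --q--> ∅  [seen]
{2,4} --p--> {4}  [seen]
{2,4} --q--> {0,2,4}  [seen]
Reachable DFA states: {0,4}, {2}, {0,2,4}, {4}, ∅, {2,4}.
{1,3} is not among them.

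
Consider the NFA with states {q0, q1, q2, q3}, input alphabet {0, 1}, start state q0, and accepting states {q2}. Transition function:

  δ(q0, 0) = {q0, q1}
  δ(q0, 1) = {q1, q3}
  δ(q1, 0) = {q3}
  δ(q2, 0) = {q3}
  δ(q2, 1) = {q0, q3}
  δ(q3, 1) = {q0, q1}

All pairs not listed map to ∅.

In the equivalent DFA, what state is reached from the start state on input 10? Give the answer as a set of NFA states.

Start: {q0}.
δ(q0,1) = {q1, q3}.
Union: {q1, q3}.
After 1: {q1, q3}.
δ(q1,0) = {q3}; δ(q3,0) = ∅.
Union: {q3}.
After 0: {q3}.

{q3}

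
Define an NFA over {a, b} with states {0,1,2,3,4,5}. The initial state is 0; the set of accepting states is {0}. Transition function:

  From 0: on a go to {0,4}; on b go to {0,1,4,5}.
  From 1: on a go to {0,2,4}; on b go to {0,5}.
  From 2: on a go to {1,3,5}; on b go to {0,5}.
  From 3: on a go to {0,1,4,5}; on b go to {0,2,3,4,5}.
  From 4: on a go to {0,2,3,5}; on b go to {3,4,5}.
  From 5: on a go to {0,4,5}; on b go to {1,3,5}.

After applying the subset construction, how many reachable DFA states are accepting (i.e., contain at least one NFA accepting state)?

Start state of the DFA: {0}.
{0} --a--> {0,4}  [new]
{0} --b--> {0,1,4,5}  [new]
{0,4} --a--> {0,2,3,4,5}  [new]
{0,4} --b--> {0,1,3,4,5}  [new]
{0,1,4,5} --a--> {0,2,3,4,5}  [seen]
{0,1,4,5} --b--> {0,1,3,4,5}  [seen]
{0,2,3,4,5} --a--> {0,1,2,3,4,5}  [new]
{0,2,3,4,5} --b--> {0,1,2,3,4,5}  [seen]
{0,1,3,4,5} --a--> {0,1,2,3,4,5}  [seen]
{0,1,3,4,5} --b--> {0,1,2,3,4,5}  [seen]
{0,1,2,3,4,5} --a--> {0,1,2,3,4,5}  [seen]
{0,1,2,3,4,5} --b--> {0,1,2,3,4,5}  [seen]
Reachable DFA states: {0}, {0,4}, {0,1,4,5}, {0,2,3,4,5}, {0,1,3,4,5}, {0,1,2,3,4,5}.
Accepting DFA states (contain an NFA accepting state): {0}, {0,4}, {0,1,4,5}, {0,2,3,4,5}, {0,1,3,4,5}, {0,1,2,3,4,5}.

6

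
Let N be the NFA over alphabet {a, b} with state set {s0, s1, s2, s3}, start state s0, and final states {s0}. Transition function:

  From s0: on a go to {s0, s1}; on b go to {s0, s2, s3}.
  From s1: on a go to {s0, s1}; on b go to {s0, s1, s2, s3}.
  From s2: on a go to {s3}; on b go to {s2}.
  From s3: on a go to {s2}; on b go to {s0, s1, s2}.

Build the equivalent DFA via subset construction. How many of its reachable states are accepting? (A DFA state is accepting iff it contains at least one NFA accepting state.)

4

Start state of the DFA: {s0}.
{s0} --a--> {s0, s1}  [new]
{s0} --b--> {s0, s2, s3}  [new]
{s0, s1} --a--> {s0, s1}  [seen]
{s0, s1} --b--> {s0, s1, s2, s3}  [new]
{s0, s2, s3} --a--> {s0, s1, s2, s3}  [seen]
{s0, s2, s3} --b--> {s0, s1, s2, s3}  [seen]
{s0, s1, s2, s3} --a--> {s0, s1, s2, s3}  [seen]
{s0, s1, s2, s3} --b--> {s0, s1, s2, s3}  [seen]
Reachable DFA states: {s0}, {s0, s1}, {s0, s2, s3}, {s0, s1, s2, s3}.
Accepting DFA states (contain an NFA accepting state): {s0}, {s0, s1}, {s0, s2, s3}, {s0, s1, s2, s3}.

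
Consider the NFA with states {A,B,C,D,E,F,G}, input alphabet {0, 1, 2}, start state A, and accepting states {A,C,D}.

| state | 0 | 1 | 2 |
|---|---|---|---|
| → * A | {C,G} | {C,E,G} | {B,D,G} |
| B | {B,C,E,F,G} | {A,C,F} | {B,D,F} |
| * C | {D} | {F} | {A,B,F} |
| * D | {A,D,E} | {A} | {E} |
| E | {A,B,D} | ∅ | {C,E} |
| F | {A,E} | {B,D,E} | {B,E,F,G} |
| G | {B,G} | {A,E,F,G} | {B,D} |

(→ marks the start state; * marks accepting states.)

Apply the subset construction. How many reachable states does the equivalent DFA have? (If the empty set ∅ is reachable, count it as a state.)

Start state of the DFA: {A}.
{A} --0--> {C,G}  [new]
{A} --1--> {C,E,G}  [new]
{A} --2--> {B,D,G}  [new]
{C,G} --0--> {B,D,G}  [seen]
{C,G} --1--> {A,E,F,G}  [new]
{C,G} --2--> {A,B,D,F}  [new]
{C,E,G} --0--> {A,B,D,G}  [new]
{C,E,G} --1--> {A,E,F,G}  [seen]
{C,E,G} --2--> {A,B,C,D,E,F}  [new]
{B,D,G} --0--> {A,B,C,D,E,F,G}  [new]
{B,D,G} --1--> {A,C,E,F,G}  [new]
{B,D,G} --2--> {B,D,E,F}  [new]
{A,E,F,G} --0--> {A,B,C,D,E,G}  [new]
{A,E,F,G} --1--> {A,B,C,D,E,F,G}  [seen]
{A,E,F,G} --2--> {B,C,D,E,F,G}  [new]
{A,B,D,F} --0--> {A,B,C,D,E,F,G}  [seen]
{A,B,D,F} --1--> {A,B,C,D,E,F,G}  [seen]
{A,B,D,F} --2--> {B,D,E,F,G}  [new]
{A,B,D,G} --0--> {A,B,C,D,E,F,G}  [seen]
{A,B,D,G} --1--> {A,C,E,F,G}  [seen]
{A,B,D,G} --2--> {B,D,E,F,G}  [seen]
{A,B,C,D,E,F} --0--> {A,B,C,D,E,F,G}  [seen]
{A,B,C,D,E,F} --1--> {A,B,C,D,E,F,G}  [seen]
{A,B,C,D,E,F} --2--> {A,B,C,D,E,F,G}  [seen]
{A,B,C,D,E,F,G} --0--> {A,B,C,D,E,F,G}  [seen]
{A,B,C,D,E,F,G} --1--> {A,B,C,D,E,F,G}  [seen]
{A,B,C,D,E,F,G} --2--> {A,B,C,D,E,F,G}  [seen]
{A,C,E,F,G} --0--> {A,B,C,D,E,G}  [seen]
{A,C,E,F,G} --1--> {A,B,C,D,E,F,G}  [seen]
{A,C,E,F,G} --2--> {A,B,C,D,E,F,G}  [seen]
{B,D,E,F} --0--> {A,B,C,D,E,F,G}  [seen]
{B,D,E,F} --1--> {A,B,C,D,E,F}  [seen]
{B,D,E,F} --2--> {B,C,D,E,F,G}  [seen]
{A,B,C,D,E,G} --0--> {A,B,C,D,E,F,G}  [seen]
{A,B,C,D,E,G} --1--> {A,C,E,F,G}  [seen]
{A,B,C,D,E,G} --2--> {A,B,C,D,E,F,G}  [seen]
{B,C,D,E,F,G} --0--> {A,B,C,D,E,F,G}  [seen]
{B,C,D,E,F,G} --1--> {A,B,C,D,E,F,G}  [seen]
{B,C,D,E,F,G} --2--> {A,B,C,D,E,F,G}  [seen]
{B,D,E,F,G} --0--> {A,B,C,D,E,F,G}  [seen]
{B,D,E,F,G} --1--> {A,B,C,D,E,F,G}  [seen]
{B,D,E,F,G} --2--> {B,C,D,E,F,G}  [seen]
Reachable DFA states: {A}, {C,G}, {C,E,G}, {B,D,G}, {A,E,F,G}, {A,B,D,F}, {A,B,D,G}, {A,B,C,D,E,F}, {A,B,C,D,E,F,G}, {A,C,E,F,G}, {B,D,E,F}, {A,B,C,D,E,G}, {B,C,D,E,F,G}, {B,D,E,F,G}.

14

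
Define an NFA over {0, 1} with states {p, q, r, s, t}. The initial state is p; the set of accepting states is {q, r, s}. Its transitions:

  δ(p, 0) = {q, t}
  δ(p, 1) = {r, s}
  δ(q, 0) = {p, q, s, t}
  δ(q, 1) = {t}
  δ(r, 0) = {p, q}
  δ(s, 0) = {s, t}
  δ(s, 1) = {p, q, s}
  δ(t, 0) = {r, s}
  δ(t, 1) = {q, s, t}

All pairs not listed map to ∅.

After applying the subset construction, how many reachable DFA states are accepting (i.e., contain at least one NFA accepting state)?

Start state of the DFA: {p}.
{p} --0--> {q, t}  [new]
{p} --1--> {r, s}  [new]
{q, t} --0--> {p, q, r, s, t}  [new]
{q, t} --1--> {q, s, t}  [new]
{r, s} --0--> {p, q, s, t}  [new]
{r, s} --1--> {p, q, s}  [new]
{p, q, r, s, t} --0--> {p, q, r, s, t}  [seen]
{p, q, r, s, t} --1--> {p, q, r, s, t}  [seen]
{q, s, t} --0--> {p, q, r, s, t}  [seen]
{q, s, t} --1--> {p, q, s, t}  [seen]
{p, q, s, t} --0--> {p, q, r, s, t}  [seen]
{p, q, s, t} --1--> {p, q, r, s, t}  [seen]
{p, q, s} --0--> {p, q, s, t}  [seen]
{p, q, s} --1--> {p, q, r, s, t}  [seen]
Reachable DFA states: {p}, {q, t}, {r, s}, {p, q, r, s, t}, {q, s, t}, {p, q, s, t}, {p, q, s}.
Accepting DFA states (contain an NFA accepting state): {q, t}, {r, s}, {p, q, r, s, t}, {q, s, t}, {p, q, s, t}, {p, q, s}.

6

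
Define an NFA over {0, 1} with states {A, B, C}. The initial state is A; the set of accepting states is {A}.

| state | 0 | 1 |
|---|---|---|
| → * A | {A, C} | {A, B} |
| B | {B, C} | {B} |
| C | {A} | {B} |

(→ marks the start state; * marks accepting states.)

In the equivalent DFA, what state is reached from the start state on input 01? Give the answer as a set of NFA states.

Start: {A}.
δ(A,0) = {A, C}.
Union: {A, C}.
After 0: {A, C}.
δ(A,1) = {A, B}; δ(C,1) = {B}.
Union: {A, B}.
After 1: {A, B}.

{A, B}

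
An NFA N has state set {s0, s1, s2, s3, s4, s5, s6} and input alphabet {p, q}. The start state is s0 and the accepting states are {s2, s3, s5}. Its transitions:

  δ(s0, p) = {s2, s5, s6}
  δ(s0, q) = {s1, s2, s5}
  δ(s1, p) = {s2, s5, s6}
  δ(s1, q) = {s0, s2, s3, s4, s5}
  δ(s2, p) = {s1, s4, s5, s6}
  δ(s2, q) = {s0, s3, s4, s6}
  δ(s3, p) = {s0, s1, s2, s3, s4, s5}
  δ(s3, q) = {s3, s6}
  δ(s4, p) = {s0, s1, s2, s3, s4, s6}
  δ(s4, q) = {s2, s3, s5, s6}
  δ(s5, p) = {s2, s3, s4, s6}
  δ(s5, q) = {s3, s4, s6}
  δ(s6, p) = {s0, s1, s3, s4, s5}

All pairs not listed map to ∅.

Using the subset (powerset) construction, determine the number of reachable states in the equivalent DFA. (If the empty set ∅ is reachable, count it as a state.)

8

Start state of the DFA: {s0}.
{s0} --p--> {s2, s5, s6}  [new]
{s0} --q--> {s1, s2, s5}  [new]
{s2, s5, s6} --p--> {s0, s1, s2, s3, s4, s5, s6}  [new]
{s2, s5, s6} --q--> {s0, s3, s4, s6}  [new]
{s1, s2, s5} --p--> {s1, s2, s3, s4, s5, s6}  [new]
{s1, s2, s5} --q--> {s0, s2, s3, s4, s5, s6}  [new]
{s0, s1, s2, s3, s4, s5, s6} --p--> {s0, s1, s2, s3, s4, s5, s6}  [seen]
{s0, s1, s2, s3, s4, s5, s6} --q--> {s0, s1, s2, s3, s4, s5, s6}  [seen]
{s0, s3, s4, s6} --p--> {s0, s1, s2, s3, s4, s5, s6}  [seen]
{s0, s3, s4, s6} --q--> {s1, s2, s3, s5, s6}  [new]
{s1, s2, s3, s4, s5, s6} --p--> {s0, s1, s2, s3, s4, s5, s6}  [seen]
{s1, s2, s3, s4, s5, s6} --q--> {s0, s2, s3, s4, s5, s6}  [seen]
{s0, s2, s3, s4, s5, s6} --p--> {s0, s1, s2, s3, s4, s5, s6}  [seen]
{s0, s2, s3, s4, s5, s6} --q--> {s0, s1, s2, s3, s4, s5, s6}  [seen]
{s1, s2, s3, s5, s6} --p--> {s0, s1, s2, s3, s4, s5, s6}  [seen]
{s1, s2, s3, s5, s6} --q--> {s0, s2, s3, s4, s5, s6}  [seen]
Reachable DFA states: {s0}, {s2, s5, s6}, {s1, s2, s5}, {s0, s1, s2, s3, s4, s5, s6}, {s0, s3, s4, s6}, {s1, s2, s3, s4, s5, s6}, {s0, s2, s3, s4, s5, s6}, {s1, s2, s3, s5, s6}.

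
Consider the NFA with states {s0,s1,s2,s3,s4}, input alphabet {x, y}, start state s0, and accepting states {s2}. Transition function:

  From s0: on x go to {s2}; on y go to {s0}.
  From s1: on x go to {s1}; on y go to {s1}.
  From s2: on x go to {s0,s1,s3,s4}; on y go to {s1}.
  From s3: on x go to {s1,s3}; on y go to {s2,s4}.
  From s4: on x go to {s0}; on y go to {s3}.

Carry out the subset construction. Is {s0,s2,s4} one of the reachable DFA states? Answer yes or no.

Start state of the DFA: {s0}.
{s0} --x--> {s2}  [new]
{s0} --y--> {s0}  [seen]
{s2} --x--> {s0,s1,s3,s4}  [new]
{s2} --y--> {s1}  [new]
{s0,s1,s3,s4} --x--> {s0,s1,s2,s3}  [new]
{s0,s1,s3,s4} --y--> {s0,s1,s2,s3,s4}  [new]
{s1} --x--> {s1}  [seen]
{s1} --y--> {s1}  [seen]
{s0,s1,s2,s3} --x--> {s0,s1,s2,s3,s4}  [seen]
{s0,s1,s2,s3} --y--> {s0,s1,s2,s4}  [new]
{s0,s1,s2,s3,s4} --x--> {s0,s1,s2,s3,s4}  [seen]
{s0,s1,s2,s3,s4} --y--> {s0,s1,s2,s3,s4}  [seen]
{s0,s1,s2,s4} --x--> {s0,s1,s2,s3,s4}  [seen]
{s0,s1,s2,s4} --y--> {s0,s1,s3}  [new]
{s0,s1,s3} --x--> {s1,s2,s3}  [new]
{s0,s1,s3} --y--> {s0,s1,s2,s4}  [seen]
{s1,s2,s3} --x--> {s0,s1,s3,s4}  [seen]
{s1,s2,s3} --y--> {s1,s2,s4}  [new]
{s1,s2,s4} --x--> {s0,s1,s3,s4}  [seen]
{s1,s2,s4} --y--> {s1,s3}  [new]
{s1,s3} --x--> {s1,s3}  [seen]
{s1,s3} --y--> {s1,s2,s4}  [seen]
Reachable DFA states: {s0}, {s2}, {s0,s1,s3,s4}, {s1}, {s0,s1,s2,s3}, {s0,s1,s2,s3,s4}, {s0,s1,s2,s4}, {s0,s1,s3}, {s1,s2,s3}, {s1,s2,s4}, {s1,s3}.
{s0,s2,s4} is not among them.

no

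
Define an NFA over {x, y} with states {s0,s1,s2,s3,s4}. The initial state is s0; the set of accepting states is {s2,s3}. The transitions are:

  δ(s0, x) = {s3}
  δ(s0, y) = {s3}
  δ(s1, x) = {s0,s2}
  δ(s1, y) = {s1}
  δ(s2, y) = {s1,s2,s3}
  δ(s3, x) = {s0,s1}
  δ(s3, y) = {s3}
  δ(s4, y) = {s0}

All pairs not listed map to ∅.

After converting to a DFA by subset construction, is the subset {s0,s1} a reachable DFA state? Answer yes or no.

yes

Start state of the DFA: {s0}.
{s0} --x--> {s3}  [new]
{s0} --y--> {s3}  [seen]
{s3} --x--> {s0,s1}  [new]
{s3} --y--> {s3}  [seen]
{s0,s1} --x--> {s0,s2,s3}  [new]
{s0,s1} --y--> {s1,s3}  [new]
{s0,s2,s3} --x--> {s0,s1,s3}  [new]
{s0,s2,s3} --y--> {s1,s2,s3}  [new]
{s1,s3} --x--> {s0,s1,s2}  [new]
{s1,s3} --y--> {s1,s3}  [seen]
{s0,s1,s3} --x--> {s0,s1,s2,s3}  [new]
{s0,s1,s3} --y--> {s1,s3}  [seen]
{s1,s2,s3} --x--> {s0,s1,s2}  [seen]
{s1,s2,s3} --y--> {s1,s2,s3}  [seen]
{s0,s1,s2} --x--> {s0,s2,s3}  [seen]
{s0,s1,s2} --y--> {s1,s2,s3}  [seen]
{s0,s1,s2,s3} --x--> {s0,s1,s2,s3}  [seen]
{s0,s1,s2,s3} --y--> {s1,s2,s3}  [seen]
Reachable DFA states: {s0}, {s3}, {s0,s1}, {s0,s2,s3}, {s1,s3}, {s0,s1,s3}, {s1,s2,s3}, {s0,s1,s2}, {s0,s1,s2,s3}.
{s0,s1} is among them.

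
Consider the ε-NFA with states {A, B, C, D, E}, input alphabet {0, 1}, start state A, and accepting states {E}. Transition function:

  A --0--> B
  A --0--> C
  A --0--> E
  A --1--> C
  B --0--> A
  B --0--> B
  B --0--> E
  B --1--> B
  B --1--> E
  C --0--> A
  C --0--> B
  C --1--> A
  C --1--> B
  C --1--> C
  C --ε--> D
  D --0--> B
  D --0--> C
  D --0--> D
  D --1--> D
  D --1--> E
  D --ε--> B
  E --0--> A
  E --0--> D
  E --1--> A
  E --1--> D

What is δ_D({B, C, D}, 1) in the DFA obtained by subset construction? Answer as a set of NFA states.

δ(B,1) = {B, E}; δ(C,1) = {A, B, C}; δ(D,1) = {D, E}.
Union: {A, B, C, D, E}.

{A, B, C, D, E}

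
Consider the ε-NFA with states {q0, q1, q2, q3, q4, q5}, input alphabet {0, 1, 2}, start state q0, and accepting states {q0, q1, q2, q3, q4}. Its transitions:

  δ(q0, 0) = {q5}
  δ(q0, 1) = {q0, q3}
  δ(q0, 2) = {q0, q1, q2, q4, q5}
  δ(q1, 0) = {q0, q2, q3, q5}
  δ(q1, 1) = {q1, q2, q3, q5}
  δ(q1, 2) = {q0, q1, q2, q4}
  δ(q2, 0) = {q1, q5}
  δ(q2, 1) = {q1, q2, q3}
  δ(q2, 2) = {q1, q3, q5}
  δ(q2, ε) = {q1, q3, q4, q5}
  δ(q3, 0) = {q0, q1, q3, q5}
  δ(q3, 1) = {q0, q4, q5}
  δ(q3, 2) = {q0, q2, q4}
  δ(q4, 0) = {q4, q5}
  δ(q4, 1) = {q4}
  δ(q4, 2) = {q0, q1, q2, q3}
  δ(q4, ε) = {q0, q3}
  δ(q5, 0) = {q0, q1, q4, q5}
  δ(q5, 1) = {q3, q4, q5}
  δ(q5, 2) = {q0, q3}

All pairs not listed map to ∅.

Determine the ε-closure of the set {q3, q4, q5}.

Begin with {q3, q4, q5}.
q4 →ε {q0, q3}; add q0.
ε-closure = {q0, q3, q4, q5}.

{q0, q3, q4, q5}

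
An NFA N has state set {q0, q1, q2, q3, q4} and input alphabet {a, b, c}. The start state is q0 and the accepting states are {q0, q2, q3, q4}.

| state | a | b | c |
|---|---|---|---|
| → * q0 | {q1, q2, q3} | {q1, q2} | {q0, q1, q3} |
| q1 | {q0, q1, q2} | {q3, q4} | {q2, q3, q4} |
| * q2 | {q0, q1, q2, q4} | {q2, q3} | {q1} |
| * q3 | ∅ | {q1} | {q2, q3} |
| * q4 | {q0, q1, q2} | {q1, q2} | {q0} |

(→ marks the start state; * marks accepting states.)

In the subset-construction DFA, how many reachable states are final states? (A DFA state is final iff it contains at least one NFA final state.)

Start state of the DFA: {q0}.
{q0} --a--> {q1, q2, q3}  [new]
{q0} --b--> {q1, q2}  [new]
{q0} --c--> {q0, q1, q3}  [new]
{q1, q2, q3} --a--> {q0, q1, q2, q4}  [new]
{q1, q2, q3} --b--> {q1, q2, q3, q4}  [new]
{q1, q2, q3} --c--> {q1, q2, q3, q4}  [seen]
{q1, q2} --a--> {q0, q1, q2, q4}  [seen]
{q1, q2} --b--> {q2, q3, q4}  [new]
{q1, q2} --c--> {q1, q2, q3, q4}  [seen]
{q0, q1, q3} --a--> {q0, q1, q2, q3}  [new]
{q0, q1, q3} --b--> {q1, q2, q3, q4}  [seen]
{q0, q1, q3} --c--> {q0, q1, q2, q3, q4}  [new]
{q0, q1, q2, q4} --a--> {q0, q1, q2, q3, q4}  [seen]
{q0, q1, q2, q4} --b--> {q1, q2, q3, q4}  [seen]
{q0, q1, q2, q4} --c--> {q0, q1, q2, q3, q4}  [seen]
{q1, q2, q3, q4} --a--> {q0, q1, q2, q4}  [seen]
{q1, q2, q3, q4} --b--> {q1, q2, q3, q4}  [seen]
{q1, q2, q3, q4} --c--> {q0, q1, q2, q3, q4}  [seen]
{q2, q3, q4} --a--> {q0, q1, q2, q4}  [seen]
{q2, q3, q4} --b--> {q1, q2, q3}  [seen]
{q2, q3, q4} --c--> {q0, q1, q2, q3}  [seen]
{q0, q1, q2, q3} --a--> {q0, q1, q2, q3, q4}  [seen]
{q0, q1, q2, q3} --b--> {q1, q2, q3, q4}  [seen]
{q0, q1, q2, q3} --c--> {q0, q1, q2, q3, q4}  [seen]
{q0, q1, q2, q3, q4} --a--> {q0, q1, q2, q3, q4}  [seen]
{q0, q1, q2, q3, q4} --b--> {q1, q2, q3, q4}  [seen]
{q0, q1, q2, q3, q4} --c--> {q0, q1, q2, q3, q4}  [seen]
Reachable DFA states: {q0}, {q1, q2, q3}, {q1, q2}, {q0, q1, q3}, {q0, q1, q2, q4}, {q1, q2, q3, q4}, {q2, q3, q4}, {q0, q1, q2, q3}, {q0, q1, q2, q3, q4}.
Accepting DFA states (contain an NFA accepting state): {q0}, {q1, q2, q3}, {q1, q2}, {q0, q1, q3}, {q0, q1, q2, q4}, {q1, q2, q3, q4}, {q2, q3, q4}, {q0, q1, q2, q3}, {q0, q1, q2, q3, q4}.

9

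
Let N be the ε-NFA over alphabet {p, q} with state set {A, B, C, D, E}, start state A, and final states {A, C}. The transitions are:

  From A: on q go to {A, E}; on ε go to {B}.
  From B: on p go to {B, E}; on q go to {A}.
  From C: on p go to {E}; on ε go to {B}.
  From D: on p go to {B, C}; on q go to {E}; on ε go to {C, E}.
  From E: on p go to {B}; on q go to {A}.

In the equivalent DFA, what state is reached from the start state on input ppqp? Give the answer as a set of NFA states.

{B, E}

Start: {A, B}.
δ(A,p) = ∅; δ(B,p) = {B, E}.
Union: {B, E}.
After p: {B, E}.
δ(B,p) = {B, E}; δ(E,p) = {B}.
Union: {B, E}.
After p: {B, E}.
δ(B,q) = {A}; δ(E,q) = {A}.
Union: {A}.
ε-closure gives {A, B}.
After q: {A, B}.
δ(A,p) = ∅; δ(B,p) = {B, E}.
Union: {B, E}.
After p: {B, E}.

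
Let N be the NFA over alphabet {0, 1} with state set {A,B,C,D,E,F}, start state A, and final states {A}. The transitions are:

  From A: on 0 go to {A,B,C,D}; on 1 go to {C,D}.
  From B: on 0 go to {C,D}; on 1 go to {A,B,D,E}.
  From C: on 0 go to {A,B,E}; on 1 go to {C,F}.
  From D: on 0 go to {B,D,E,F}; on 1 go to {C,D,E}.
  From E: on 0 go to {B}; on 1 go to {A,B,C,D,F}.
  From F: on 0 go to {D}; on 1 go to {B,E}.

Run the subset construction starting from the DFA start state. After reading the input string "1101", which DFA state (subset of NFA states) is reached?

Start: {A}.
δ(A,1) = {C,D}.
Union: {C,D}.
After 1: {C,D}.
δ(C,1) = {C,F}; δ(D,1) = {C,D,E}.
Union: {C,D,E,F}.
After 1: {C,D,E,F}.
δ(C,0) = {A,B,E}; δ(D,0) = {B,D,E,F}; δ(E,0) = {B}; δ(F,0) = {D}.
Union: {A,B,D,E,F}.
After 0: {A,B,D,E,F}.
δ(A,1) = {C,D}; δ(B,1) = {A,B,D,E}; δ(D,1) = {C,D,E}; δ(E,1) = {A,B,C,D,F}; δ(F,1) = {B,E}.
Union: {A,B,C,D,E,F}.
After 1: {A,B,C,D,E,F}.

{A,B,C,D,E,F}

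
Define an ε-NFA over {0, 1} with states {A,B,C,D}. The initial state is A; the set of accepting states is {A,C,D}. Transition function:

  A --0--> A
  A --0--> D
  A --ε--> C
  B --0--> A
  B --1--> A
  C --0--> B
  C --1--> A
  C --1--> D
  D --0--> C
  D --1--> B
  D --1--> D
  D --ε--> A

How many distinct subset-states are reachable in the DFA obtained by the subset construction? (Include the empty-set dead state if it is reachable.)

3

Start state of the DFA: {A,C} (ε-closure of the NFA start).
{A,C} --0--> {A,B,C,D}  [new]
{A,C} --1--> {A,C,D}  [new]
{A,B,C,D} --0--> {A,B,C,D}  [seen]
{A,B,C,D} --1--> {A,B,C,D}  [seen]
{A,C,D} --0--> {A,B,C,D}  [seen]
{A,C,D} --1--> {A,B,C,D}  [seen]
Reachable DFA states: {A,C}, {A,B,C,D}, {A,C,D}.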